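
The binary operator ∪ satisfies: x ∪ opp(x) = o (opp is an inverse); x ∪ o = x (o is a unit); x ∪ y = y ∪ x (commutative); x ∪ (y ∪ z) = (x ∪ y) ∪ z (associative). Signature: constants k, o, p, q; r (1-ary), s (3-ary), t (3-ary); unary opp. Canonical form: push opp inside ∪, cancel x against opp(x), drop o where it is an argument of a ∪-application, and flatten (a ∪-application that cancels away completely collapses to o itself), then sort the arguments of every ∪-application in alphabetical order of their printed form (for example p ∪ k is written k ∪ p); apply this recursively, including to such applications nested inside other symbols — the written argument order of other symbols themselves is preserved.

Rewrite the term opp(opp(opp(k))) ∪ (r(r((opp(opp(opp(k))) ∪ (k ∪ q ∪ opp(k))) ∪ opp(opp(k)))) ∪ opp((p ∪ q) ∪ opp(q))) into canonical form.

Answer: opp(k) ∪ opp(p) ∪ r(r(q))

Derivation:
Push opp inside:  distribute opp over ∪ and collapse double opp
Cancel:  q cancels
Combine occurrences:  opp(k) ∪ r(r(q)) ∪ opp(p)
Order the arguments:  opp(k) ∪ opp(p) ∪ r(r(q))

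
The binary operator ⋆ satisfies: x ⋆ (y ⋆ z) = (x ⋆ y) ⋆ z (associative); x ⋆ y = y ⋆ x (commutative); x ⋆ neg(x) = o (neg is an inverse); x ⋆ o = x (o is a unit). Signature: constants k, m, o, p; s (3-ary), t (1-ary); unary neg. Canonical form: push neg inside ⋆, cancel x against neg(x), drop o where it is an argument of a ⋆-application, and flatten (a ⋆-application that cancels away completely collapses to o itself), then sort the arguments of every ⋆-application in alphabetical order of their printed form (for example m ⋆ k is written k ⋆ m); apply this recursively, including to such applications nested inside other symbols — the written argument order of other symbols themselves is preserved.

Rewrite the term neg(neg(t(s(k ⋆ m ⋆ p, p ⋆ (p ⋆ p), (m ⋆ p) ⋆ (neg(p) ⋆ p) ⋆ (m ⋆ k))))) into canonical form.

Answer: t(s(k ⋆ m ⋆ p, p ⋆ p ⋆ p, k ⋆ m ⋆ m ⋆ p))

Derivation:
Push neg inside:  distribute neg over ⋆ and collapse double neg
Combine occurrences:  t(s(k ⋆ m ⋆ p, p ⋆ p ⋆ p, k ⋆ m ⋆ m ⋆ p))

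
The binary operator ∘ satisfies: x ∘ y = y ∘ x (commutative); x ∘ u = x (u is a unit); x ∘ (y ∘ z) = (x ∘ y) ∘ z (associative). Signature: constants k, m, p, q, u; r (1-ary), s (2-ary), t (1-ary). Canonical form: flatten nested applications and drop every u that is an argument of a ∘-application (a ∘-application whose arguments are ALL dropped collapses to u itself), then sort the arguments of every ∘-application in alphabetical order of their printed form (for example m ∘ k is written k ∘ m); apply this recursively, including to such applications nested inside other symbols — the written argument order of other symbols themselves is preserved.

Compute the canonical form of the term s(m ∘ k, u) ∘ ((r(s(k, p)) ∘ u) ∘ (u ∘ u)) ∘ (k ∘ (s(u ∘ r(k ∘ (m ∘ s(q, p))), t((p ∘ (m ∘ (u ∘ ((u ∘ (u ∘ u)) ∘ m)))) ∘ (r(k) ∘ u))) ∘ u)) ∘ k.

Answer: k ∘ k ∘ r(s(k, p)) ∘ s(k ∘ m, u) ∘ s(r(k ∘ m ∘ s(q, p)), t(m ∘ m ∘ p ∘ r(k)))

Derivation:
Merge nested applications:  s(m ∘ k, u) ∘ r(s(k, p)) ∘ u ∘ u ∘ u ∘ k ∘ s(u ∘ r(k ∘ (m ∘ s(q, p))), t((p ∘ (m ∘ (u ∘ ((u ∘ (u ∘ u)) ∘ m)))) ∘ (r(k) ∘ u))) ∘ u ∘ k
Inside:  s(m ∘ k, u)  →  s(k ∘ m, u)
Canonicalize subterm:  s(u ∘ r(k ∘ (m ∘ s(q, p))), t((p ∘ (m ∘ (u ∘ ((u ∘ (u ∘ u)) ∘ m)))) ∘ (r(k) ∘ u)))  →  s(r(k ∘ m ∘ s(q, p)), t(m ∘ m ∘ p ∘ r(k)))
Units out:  drop u (×4)
Sort:  k ∘ k ∘ r(s(k, p)) ∘ s(k ∘ m, u) ∘ s(r(k ∘ m ∘ s(q, p)), t(m ∘ m ∘ p ∘ r(k)))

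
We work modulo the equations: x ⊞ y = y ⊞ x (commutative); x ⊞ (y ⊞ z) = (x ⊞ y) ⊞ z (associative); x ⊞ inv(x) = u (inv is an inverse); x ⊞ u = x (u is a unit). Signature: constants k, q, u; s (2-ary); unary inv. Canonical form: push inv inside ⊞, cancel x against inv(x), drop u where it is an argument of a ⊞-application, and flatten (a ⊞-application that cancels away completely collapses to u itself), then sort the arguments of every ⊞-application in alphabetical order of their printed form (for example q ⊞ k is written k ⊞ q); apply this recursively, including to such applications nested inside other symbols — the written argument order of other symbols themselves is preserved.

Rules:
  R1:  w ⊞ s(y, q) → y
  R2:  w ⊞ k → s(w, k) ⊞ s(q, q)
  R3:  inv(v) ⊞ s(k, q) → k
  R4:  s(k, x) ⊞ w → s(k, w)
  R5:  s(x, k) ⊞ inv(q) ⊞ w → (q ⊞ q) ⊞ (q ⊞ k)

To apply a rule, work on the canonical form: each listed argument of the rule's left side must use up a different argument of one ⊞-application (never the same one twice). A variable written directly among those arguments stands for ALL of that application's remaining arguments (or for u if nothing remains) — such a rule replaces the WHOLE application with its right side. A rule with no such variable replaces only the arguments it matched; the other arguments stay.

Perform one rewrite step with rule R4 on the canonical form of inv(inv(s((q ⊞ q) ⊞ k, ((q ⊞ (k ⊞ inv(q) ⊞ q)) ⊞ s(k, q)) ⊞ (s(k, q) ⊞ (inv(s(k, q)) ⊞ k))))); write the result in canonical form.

Answer: s(k ⊞ q ⊞ q, s(k, k ⊞ k ⊞ q))

Derivation:
Canonical form:  s(k ⊞ q ⊞ q, k ⊞ k ⊞ q ⊞ s(k, q))
Apply R4:  consuming s(k, q);  w := k ⊞ k ⊞ q, x := q
The extension variable absorbs all remaining arguments, so the whole application is rewritten.
New term:  s(k ⊞ q ⊞ q, s(k, k ⊞ k ⊞ q))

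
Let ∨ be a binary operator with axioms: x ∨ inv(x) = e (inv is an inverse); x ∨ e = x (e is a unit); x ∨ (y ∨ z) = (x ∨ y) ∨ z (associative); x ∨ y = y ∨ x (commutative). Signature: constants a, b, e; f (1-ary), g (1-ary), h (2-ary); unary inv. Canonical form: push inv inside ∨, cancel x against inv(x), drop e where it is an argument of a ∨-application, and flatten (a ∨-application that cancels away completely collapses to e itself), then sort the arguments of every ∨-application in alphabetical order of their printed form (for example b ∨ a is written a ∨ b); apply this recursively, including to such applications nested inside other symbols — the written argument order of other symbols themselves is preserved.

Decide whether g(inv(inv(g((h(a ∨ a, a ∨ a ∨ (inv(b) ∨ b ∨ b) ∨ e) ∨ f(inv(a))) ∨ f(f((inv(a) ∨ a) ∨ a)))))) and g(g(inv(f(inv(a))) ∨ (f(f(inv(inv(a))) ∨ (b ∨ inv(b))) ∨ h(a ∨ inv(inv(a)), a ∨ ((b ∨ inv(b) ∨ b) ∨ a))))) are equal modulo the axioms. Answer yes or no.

Answer: no — g(g(f(f(a)) ∨ f(inv(a)) ∨ h(a ∨ a, a ∨ a ∨ b))) vs g(g(f(f(a)) ∨ h(a ∨ a, a ∨ a ∨ b) ∨ inv(f(inv(a)))))

Derivation:
Left:  g(inv(inv(g((h(a ∨ a, a ∨ a ∨ (inv(b) ∨ b ∨ b) ∨ e) ∨ f(inv(a))) ∨ f(f((inv(a) ∨ a) ∨ a))))))
  Work inside:  (h(a ∨ a, a ∨ a ∨ (inv(b) ∨ b ∨ b) ∨ e) ∨ f(inv(a))) ∨ f(f((inv(a) ∨ a) ∨ a))
  Collect:  h(a ∨ a, a ∨ a ∨ b) ∨ f(inv(a)) ∨ f(f(a))
  Order the arguments:  f(f(a)) ∨ f(inv(a)) ∨ h(a ∨ a, a ∨ a ∨ b)
  Reassemble:  g(g(f(f(a)) ∨ f(inv(a)) ∨ h(a ∨ a, a ∨ a ∨ b)))
Right:  g(g(inv(f(inv(a))) ∨ (f(f(inv(inv(a))) ∨ (b ∨ inv(b))) ∨ h(a ∨ inv(inv(a)), a ∨ ((b ∨ inv(b) ∨ b) ∨ a)))))
  Work inside:  inv(f(inv(a))) ∨ (f(f(inv(inv(a))) ∨ (b ∨ inv(b))) ∨ h(a ∨ inv(inv(a)), a ∨ ((b ∨ inv(b) ∨ b) ∨ a)))
  Push inv inside:  distribute inv over ∨ and collapse double inv
  Combine occurrences:  inv(f(inv(a))) ∨ f(f(a)) ∨ h(a ∨ a, a ∨ a ∨ b)
  Order the arguments:  f(f(a)) ∨ h(a ∨ a, a ∨ a ∨ b) ∨ inv(f(inv(a)))
  Rebuild:  g(g(f(f(a)) ∨ h(a ∨ a, a ∨ a ∨ b) ∨ inv(f(inv(a)))))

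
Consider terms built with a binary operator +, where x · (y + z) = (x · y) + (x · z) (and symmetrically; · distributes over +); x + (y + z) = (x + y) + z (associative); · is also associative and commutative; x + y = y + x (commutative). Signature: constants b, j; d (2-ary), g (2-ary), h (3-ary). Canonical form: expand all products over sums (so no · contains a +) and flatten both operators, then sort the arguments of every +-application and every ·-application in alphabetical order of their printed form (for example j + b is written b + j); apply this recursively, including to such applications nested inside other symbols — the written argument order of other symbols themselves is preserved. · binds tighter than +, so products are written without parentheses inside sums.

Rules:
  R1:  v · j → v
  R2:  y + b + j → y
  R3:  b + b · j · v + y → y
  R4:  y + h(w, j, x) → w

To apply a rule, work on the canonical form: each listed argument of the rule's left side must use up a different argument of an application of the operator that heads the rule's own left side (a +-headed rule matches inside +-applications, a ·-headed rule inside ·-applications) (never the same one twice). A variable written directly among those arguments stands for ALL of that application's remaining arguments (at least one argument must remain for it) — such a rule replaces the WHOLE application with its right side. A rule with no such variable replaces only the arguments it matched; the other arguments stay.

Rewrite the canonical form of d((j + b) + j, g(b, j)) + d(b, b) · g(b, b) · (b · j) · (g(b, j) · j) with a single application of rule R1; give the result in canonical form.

Answer: b · d(b, b) · g(b, b) · g(b, j) · j + d(b + j + j, g(b, j))

Derivation:
Canonical form:  b · d(b, b) · g(b, b) · g(b, j) · j · j + d(b + j + j, g(b, j))
Match R1:  consume j;  v := b · d(b, b) · g(b, b) · g(b, j) · j
The variable takes the whole remainder — replace the entire application.
Giving:  b · d(b, b) · g(b, b) · g(b, j) · j + d(b + j + j, g(b, j))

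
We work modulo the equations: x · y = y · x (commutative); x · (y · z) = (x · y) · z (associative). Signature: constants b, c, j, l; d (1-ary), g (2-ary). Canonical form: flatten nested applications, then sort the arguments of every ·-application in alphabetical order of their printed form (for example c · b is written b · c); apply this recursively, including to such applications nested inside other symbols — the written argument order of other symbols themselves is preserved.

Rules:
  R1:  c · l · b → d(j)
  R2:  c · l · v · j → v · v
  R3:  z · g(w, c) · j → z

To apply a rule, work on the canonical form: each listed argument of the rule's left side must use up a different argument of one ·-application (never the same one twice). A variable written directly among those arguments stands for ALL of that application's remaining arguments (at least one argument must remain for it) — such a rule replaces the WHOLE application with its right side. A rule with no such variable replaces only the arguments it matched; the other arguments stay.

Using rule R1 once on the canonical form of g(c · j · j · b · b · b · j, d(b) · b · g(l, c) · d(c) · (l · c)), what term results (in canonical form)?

Canonical form:  g(b · b · b · c · j · j · j, b · c · d(b) · d(c) · g(l, c) · l)
R1 matches:  uses b, c, l
New term:  g(b · b · b · c · j · j · j, d(b) · d(c) · d(j) · g(l, c))

Answer: g(b · b · b · c · j · j · j, d(b) · d(c) · d(j) · g(l, c))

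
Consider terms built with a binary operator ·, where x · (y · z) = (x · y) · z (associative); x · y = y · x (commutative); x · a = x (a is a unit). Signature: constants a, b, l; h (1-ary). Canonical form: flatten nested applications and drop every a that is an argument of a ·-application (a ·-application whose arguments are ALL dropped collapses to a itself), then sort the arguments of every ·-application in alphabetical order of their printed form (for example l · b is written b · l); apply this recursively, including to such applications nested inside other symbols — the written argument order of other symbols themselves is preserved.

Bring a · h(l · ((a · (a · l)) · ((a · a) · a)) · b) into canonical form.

Answer: h(b · l · l)

Derivation:
Canonicalize subterm:  h(l · ((a · (a · l)) · ((a · a) · a)) · b)  →  h(b · l · l)
Drop the unit:  drop a
Sort:  h(b · l · l)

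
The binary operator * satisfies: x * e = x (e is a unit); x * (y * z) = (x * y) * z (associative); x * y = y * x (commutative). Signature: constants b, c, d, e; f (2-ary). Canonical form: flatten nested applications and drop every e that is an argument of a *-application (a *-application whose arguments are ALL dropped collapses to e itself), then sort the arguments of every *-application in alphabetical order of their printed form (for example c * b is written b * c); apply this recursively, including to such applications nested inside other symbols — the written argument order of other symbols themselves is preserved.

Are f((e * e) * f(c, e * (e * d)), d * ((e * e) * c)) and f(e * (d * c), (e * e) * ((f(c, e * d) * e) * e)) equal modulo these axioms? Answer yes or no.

Left:  f((e * e) * f(c, e * (e * d)), d * ((e * e) * c))
  Descend into:  (e * e) * f(c, e * (e * d))
  Flatten:  e * e * f(c, e * (e * d))
  Canonicalize subterm:  f(c, e * (e * d))  →  f(c, d)
  Drop the unit:  drop e (×2)
  Sort:  f(c, d)
  Put back:  f(f(c, d), c * d)
Right:  f(e * (d * c), (e * e) * ((f(c, e * d) * e) * e))
  Work inside:  (e * e) * ((f(c, e * d) * e) * e)
  Flatten:  e * e * f(c, e * d) * e * e
  Canonicalize subterm:  f(c, e * d)  →  f(c, d)
  Unit:  drop e (×4)
  Sort:  f(c, d)
  Put back:  f(c * d, f(c, d))

Answer: no — f(f(c, d), c * d) vs f(c * d, f(c, d))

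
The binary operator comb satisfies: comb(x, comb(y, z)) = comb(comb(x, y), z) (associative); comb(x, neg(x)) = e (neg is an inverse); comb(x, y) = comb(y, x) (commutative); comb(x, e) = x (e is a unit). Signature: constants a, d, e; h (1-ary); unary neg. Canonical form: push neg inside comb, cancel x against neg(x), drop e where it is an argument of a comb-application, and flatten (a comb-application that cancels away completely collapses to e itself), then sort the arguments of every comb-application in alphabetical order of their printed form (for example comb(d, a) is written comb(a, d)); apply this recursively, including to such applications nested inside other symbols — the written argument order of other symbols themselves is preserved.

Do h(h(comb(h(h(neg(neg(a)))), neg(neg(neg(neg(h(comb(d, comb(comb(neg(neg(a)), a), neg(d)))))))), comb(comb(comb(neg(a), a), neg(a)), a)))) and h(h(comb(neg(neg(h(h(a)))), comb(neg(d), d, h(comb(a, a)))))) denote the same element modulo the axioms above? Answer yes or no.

Answer: yes — both canonical forms are h(h(comb(h(comb(a, a)), h(h(a)))))

Derivation:
Left:  h(h(comb(h(h(neg(neg(a)))), neg(neg(neg(neg(h(comb(d, comb(comb(neg(neg(a)), a), neg(d)))))))), comb(comb(comb(neg(a), a), neg(a)), a))))
  Work inside:  comb(h(h(neg(neg(a)))), neg(neg(neg(neg(h(comb(d, comb(comb(neg(neg(a)), a), neg(d)))))))), comb(comb(comb(neg(a), a), neg(a)), a))
  Push neg inside:  distribute neg over comb and collapse double neg
  Cancel:  a cancels
  Collect:  comb(h(h(a)), h(comb(a, a)))
  Order the arguments:  comb(h(comb(a, a)), h(h(a)))
  Rebuild:  h(h(comb(h(comb(a, a)), h(h(a)))))
Right:  h(h(comb(neg(neg(h(h(a)))), comb(neg(d), d, h(comb(a, a))))))
  Descend into:  comb(neg(neg(h(h(a)))), comb(neg(d), d, h(comb(a, a))))
  Push neg inside:  distribute neg over comb and collapse double neg
  Cancel inverse pairs:  d cancels
  Collect:  comb(h(h(a)), h(comb(a, a)))
  Sort arguments:  comb(h(comb(a, a)), h(h(a)))
  Put back:  h(h(comb(h(comb(a, a)), h(h(a)))))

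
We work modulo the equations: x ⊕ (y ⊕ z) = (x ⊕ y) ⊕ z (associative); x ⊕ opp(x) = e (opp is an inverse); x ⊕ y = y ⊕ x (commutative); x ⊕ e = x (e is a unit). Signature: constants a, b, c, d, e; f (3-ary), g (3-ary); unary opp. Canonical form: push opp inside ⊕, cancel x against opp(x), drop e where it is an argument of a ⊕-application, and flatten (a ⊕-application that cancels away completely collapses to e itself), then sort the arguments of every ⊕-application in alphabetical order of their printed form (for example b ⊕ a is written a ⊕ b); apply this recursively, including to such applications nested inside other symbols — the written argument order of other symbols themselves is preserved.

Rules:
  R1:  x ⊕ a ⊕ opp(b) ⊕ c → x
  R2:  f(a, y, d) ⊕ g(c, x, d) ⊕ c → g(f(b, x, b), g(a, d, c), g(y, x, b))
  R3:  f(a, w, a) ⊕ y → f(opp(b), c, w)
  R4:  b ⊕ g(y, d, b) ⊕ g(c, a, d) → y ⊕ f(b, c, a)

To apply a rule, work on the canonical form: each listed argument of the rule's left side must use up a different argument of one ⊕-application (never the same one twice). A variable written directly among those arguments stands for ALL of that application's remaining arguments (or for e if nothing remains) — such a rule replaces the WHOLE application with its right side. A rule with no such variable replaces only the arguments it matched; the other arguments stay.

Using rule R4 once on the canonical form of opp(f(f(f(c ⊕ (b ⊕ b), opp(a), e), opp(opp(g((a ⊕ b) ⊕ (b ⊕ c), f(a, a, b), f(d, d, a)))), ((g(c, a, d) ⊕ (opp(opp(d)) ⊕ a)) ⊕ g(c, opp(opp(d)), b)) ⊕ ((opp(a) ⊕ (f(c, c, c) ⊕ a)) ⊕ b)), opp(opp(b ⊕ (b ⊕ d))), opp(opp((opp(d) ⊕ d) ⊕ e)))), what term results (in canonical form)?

Answer: opp(f(f(f(b ⊕ b ⊕ c, opp(a), e), g(a ⊕ b ⊕ b ⊕ c, f(a, a, b), f(d, d, a)), a ⊕ c ⊕ d ⊕ f(b, c, a) ⊕ f(c, c, c)), b ⊕ b ⊕ d, e))

Derivation:
Canonical form:  opp(f(f(f(b ⊕ b ⊕ c, opp(a), e), g(a ⊕ b ⊕ b ⊕ c, f(a, a, b), f(d, d, a)), a ⊕ b ⊕ d ⊕ f(c, c, c) ⊕ g(c, a, d) ⊕ g(c, d, b)), b ⊕ b ⊕ d, e))
R4 matches:  uses b, g(c, a, d), g(c, d, b);  y := c
New term:  opp(f(f(f(b ⊕ b ⊕ c, opp(a), e), g(a ⊕ b ⊕ b ⊕ c, f(a, a, b), f(d, d, a)), a ⊕ c ⊕ d ⊕ f(b, c, a) ⊕ f(c, c, c)), b ⊕ b ⊕ d, e))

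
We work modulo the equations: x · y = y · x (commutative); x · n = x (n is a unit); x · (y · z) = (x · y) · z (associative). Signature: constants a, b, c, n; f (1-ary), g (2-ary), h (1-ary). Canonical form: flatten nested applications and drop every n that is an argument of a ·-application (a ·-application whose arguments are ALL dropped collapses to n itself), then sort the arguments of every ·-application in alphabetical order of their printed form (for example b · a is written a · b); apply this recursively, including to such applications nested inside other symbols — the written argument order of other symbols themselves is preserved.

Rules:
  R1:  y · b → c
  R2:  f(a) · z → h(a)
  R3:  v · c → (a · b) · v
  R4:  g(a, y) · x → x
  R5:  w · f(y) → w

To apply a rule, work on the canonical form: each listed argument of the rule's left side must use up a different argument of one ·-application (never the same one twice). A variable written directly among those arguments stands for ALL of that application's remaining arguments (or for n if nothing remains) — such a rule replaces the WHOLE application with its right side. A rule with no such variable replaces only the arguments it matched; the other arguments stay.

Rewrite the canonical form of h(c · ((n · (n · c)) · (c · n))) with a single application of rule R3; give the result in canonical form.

Answer: h(a · b · c · c)

Derivation:
Canonical form:  h(c · c · c)
R3 matches:  uses c;  v := c · c
The variable takes the whole remainder — replace the entire application.
Giving:  h(a · b · c · c)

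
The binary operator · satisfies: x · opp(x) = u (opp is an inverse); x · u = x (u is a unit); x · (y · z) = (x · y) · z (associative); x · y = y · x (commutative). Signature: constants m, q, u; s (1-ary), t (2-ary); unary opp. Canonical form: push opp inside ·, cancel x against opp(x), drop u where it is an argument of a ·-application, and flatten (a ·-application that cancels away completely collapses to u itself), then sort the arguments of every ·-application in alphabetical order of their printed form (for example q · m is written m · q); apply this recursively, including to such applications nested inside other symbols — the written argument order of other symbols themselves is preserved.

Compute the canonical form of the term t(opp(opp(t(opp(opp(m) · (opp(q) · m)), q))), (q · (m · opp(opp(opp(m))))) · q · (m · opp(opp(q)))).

Focus inside:  (q · (m · opp(opp(opp(m))))) · q · (m · opp(opp(q)))
Push opp inside:  distribute opp over · and collapse double opp
Combine occurrences:  q · q · q · m
Order the arguments:  m · q · q · q
Reassemble:  t(t(q, q), m · q · q · q)

Answer: t(t(q, q), m · q · q · q)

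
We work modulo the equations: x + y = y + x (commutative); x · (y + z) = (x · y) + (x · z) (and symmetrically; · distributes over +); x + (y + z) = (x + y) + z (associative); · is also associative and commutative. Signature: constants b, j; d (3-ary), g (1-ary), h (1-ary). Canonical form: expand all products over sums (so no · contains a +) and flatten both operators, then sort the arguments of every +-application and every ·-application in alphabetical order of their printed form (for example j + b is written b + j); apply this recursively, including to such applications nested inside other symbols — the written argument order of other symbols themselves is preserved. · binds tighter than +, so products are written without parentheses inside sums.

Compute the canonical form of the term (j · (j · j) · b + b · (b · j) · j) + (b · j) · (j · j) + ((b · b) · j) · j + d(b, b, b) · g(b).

Answer: b · b · j · j + b · b · j · j + b · j · j · j + b · j · j · j + d(b, b, b) · g(b)

Derivation:
Flatten:  b · j · j · j + b · b · j · j + b · j · j · j + b · b · j · j + d(b, b, b) · g(b)
Sort:  b · b · j · j + b · b · j · j + b · j · j · j + b · j · j · j + d(b, b, b) · g(b)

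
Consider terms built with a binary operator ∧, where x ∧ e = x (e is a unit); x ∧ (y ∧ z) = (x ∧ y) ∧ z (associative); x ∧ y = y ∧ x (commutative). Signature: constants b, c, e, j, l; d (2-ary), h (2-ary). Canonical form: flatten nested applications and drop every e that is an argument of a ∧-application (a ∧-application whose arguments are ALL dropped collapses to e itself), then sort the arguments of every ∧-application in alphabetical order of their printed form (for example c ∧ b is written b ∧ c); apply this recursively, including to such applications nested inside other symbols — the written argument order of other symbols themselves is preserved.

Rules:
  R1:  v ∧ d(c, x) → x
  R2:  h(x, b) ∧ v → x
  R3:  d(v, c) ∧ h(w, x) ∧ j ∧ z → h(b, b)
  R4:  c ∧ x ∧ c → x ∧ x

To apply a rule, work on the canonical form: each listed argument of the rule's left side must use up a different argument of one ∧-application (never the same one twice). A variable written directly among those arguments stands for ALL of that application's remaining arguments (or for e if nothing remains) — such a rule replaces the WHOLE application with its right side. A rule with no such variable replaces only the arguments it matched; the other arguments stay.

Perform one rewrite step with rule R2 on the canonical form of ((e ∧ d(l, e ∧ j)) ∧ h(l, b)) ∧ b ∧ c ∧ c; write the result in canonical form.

Canonical form:  b ∧ c ∧ c ∧ d(l, j) ∧ h(l, b)
R2 matches:  uses h(l, b);  v := b ∧ c ∧ c ∧ d(l, j), x := l
The extension variable absorbs all remaining arguments, so the whole application is rewritten.
Result:  l

Answer: l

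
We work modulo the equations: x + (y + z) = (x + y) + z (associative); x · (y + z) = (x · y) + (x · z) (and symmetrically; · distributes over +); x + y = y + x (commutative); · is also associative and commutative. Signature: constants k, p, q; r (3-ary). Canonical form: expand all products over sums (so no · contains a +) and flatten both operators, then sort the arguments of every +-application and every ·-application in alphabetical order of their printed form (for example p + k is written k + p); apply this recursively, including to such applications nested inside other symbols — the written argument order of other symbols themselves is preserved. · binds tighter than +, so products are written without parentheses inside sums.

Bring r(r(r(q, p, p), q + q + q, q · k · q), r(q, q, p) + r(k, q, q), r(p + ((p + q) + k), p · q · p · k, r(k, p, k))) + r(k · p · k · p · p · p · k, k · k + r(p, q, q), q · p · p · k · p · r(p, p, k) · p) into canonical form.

Flatten:  r(r(r(q, p, p), q + q + q, k · q · q), r(k, q, q) + r(q, q, p), r(k + p + p + q, k · p · p · q, r(k, p, k))) + r(k · k · k · p · p · p · p, k · k + r(p, q, q), k · p · p · p · p · q · r(p, p, k))
Sort arguments:  r(k · k · k · p · p · p · p, k · k + r(p, q, q), k · p · p · p · p · q · r(p, p, k)) + r(r(r(q, p, p), q + q + q, k · q · q), r(k, q, q) + r(q, q, p), r(k + p + p + q, k · p · p · q, r(k, p, k)))

Answer: r(k · k · k · p · p · p · p, k · k + r(p, q, q), k · p · p · p · p · q · r(p, p, k)) + r(r(r(q, p, p), q + q + q, k · q · q), r(k, q, q) + r(q, q, p), r(k + p + p + q, k · p · p · q, r(k, p, k)))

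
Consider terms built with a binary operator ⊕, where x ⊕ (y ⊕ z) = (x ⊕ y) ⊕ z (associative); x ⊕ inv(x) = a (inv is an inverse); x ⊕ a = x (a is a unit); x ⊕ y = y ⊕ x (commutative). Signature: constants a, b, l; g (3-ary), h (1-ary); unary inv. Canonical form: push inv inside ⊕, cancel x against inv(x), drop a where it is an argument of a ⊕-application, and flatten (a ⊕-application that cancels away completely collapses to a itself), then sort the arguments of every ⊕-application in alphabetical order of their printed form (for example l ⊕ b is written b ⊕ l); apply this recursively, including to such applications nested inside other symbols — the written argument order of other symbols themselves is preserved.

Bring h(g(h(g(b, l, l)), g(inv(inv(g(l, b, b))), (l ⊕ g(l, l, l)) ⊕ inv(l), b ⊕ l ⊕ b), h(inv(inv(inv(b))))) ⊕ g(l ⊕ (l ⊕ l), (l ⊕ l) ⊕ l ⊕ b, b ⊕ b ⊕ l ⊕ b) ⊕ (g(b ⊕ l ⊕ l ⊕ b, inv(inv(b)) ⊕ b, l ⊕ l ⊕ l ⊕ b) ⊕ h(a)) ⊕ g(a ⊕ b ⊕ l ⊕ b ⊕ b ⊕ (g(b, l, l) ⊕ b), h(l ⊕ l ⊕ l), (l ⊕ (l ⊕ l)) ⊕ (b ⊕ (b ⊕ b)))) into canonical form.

Focus inside:  g(h(g(b, l, l)), g(inv(inv(g(l, b, b))), (l ⊕ g(l, l, l)) ⊕ inv(l), b ⊕ l ⊕ b), h(inv(inv(inv(b))))) ⊕ g(l ⊕ (l ⊕ l), (l ⊕ l) ⊕ l ⊕ b, b ⊕ b ⊕ l ⊕ b) ⊕ (g(b ⊕ l ⊕ l ⊕ b, inv(inv(b)) ⊕ b, l ⊕ l ⊕ l ⊕ b) ⊕ h(a)) ⊕ g(a ⊕ b ⊕ l ⊕ b ⊕ b ⊕ (g(b, l, l) ⊕ b), h(l ⊕ l ⊕ l), (l ⊕ (l ⊕ l)) ⊕ (b ⊕ (b ⊕ b)))
Push inv inside:  distribute inv over ⊕ and collapse double inv
Collect terms:  g(h(g(b, l, l)), g(g(l, b, b), g(l, l, l), b ⊕ b ⊕ l), h(inv(b))) ⊕ g(l ⊕ l ⊕ l, b ⊕ l ⊕ l ⊕ l, b ⊕ b ⊕ b ⊕ l) ⊕ g(b ⊕ b ⊕ l ⊕ l, b ⊕ b, b ⊕ l ⊕ l ⊕ l) ⊕ h(a) ⊕ g(b ⊕ b ⊕ b ⊕ b ⊕ g(b, l, l) ⊕ l, h(l ⊕ l ⊕ l), b ⊕ b ⊕ b ⊕ l ⊕ l ⊕ l)
Sort arguments:  g(b ⊕ b ⊕ b ⊕ b ⊕ g(b, l, l) ⊕ l, h(l ⊕ l ⊕ l), b ⊕ b ⊕ b ⊕ l ⊕ l ⊕ l) ⊕ g(b ⊕ b ⊕ l ⊕ l, b ⊕ b, b ⊕ l ⊕ l ⊕ l) ⊕ g(h(g(b, l, l)), g(g(l, b, b), g(l, l, l), b ⊕ b ⊕ l), h(inv(b))) ⊕ g(l ⊕ l ⊕ l, b ⊕ l ⊕ l ⊕ l, b ⊕ b ⊕ b ⊕ l) ⊕ h(a)
Put back:  h(g(b ⊕ b ⊕ b ⊕ b ⊕ g(b, l, l) ⊕ l, h(l ⊕ l ⊕ l), b ⊕ b ⊕ b ⊕ l ⊕ l ⊕ l) ⊕ g(b ⊕ b ⊕ l ⊕ l, b ⊕ b, b ⊕ l ⊕ l ⊕ l) ⊕ g(h(g(b, l, l)), g(g(l, b, b), g(l, l, l), b ⊕ b ⊕ l), h(inv(b))) ⊕ g(l ⊕ l ⊕ l, b ⊕ l ⊕ l ⊕ l, b ⊕ b ⊕ b ⊕ l) ⊕ h(a))

Answer: h(g(b ⊕ b ⊕ b ⊕ b ⊕ g(b, l, l) ⊕ l, h(l ⊕ l ⊕ l), b ⊕ b ⊕ b ⊕ l ⊕ l ⊕ l) ⊕ g(b ⊕ b ⊕ l ⊕ l, b ⊕ b, b ⊕ l ⊕ l ⊕ l) ⊕ g(h(g(b, l, l)), g(g(l, b, b), g(l, l, l), b ⊕ b ⊕ l), h(inv(b))) ⊕ g(l ⊕ l ⊕ l, b ⊕ l ⊕ l ⊕ l, b ⊕ b ⊕ b ⊕ l) ⊕ h(a))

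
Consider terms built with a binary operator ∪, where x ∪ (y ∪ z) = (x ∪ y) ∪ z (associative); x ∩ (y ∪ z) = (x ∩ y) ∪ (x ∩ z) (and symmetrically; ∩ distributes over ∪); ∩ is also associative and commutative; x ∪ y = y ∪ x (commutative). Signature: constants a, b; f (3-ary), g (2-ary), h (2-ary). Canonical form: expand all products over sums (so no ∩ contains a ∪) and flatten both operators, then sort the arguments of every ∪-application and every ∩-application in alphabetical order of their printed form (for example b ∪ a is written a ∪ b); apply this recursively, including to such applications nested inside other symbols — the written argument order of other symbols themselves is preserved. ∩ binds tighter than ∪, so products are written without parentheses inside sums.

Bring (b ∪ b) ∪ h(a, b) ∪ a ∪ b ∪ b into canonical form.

Answer: a ∪ b ∪ b ∪ b ∪ b ∪ h(a, b)

Derivation:
Flatten:  b ∪ b ∪ h(a, b) ∪ a ∪ b ∪ b
Order the arguments:  a ∪ b ∪ b ∪ b ∪ b ∪ h(a, b)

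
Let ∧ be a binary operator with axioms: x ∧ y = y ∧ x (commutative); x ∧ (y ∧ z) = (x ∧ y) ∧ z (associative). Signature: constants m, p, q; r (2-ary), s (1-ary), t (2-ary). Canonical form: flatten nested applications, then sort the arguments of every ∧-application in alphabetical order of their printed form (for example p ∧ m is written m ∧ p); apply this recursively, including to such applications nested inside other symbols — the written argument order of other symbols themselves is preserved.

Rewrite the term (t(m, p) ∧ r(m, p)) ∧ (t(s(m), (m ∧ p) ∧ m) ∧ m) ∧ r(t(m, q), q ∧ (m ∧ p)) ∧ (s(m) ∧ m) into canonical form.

Answer: m ∧ m ∧ r(m, p) ∧ r(t(m, q), m ∧ p ∧ q) ∧ s(m) ∧ t(m, p) ∧ t(s(m), m ∧ m ∧ p)

Derivation:
Un-nest:  t(m, p) ∧ r(m, p) ∧ t(s(m), (m ∧ p) ∧ m) ∧ m ∧ r(t(m, q), q ∧ (m ∧ p)) ∧ s(m) ∧ m
Canonicalize subterm:  t(s(m), (m ∧ p) ∧ m)  →  t(s(m), m ∧ m ∧ p)
Simplify inside:  r(t(m, q), q ∧ (m ∧ p))  →  r(t(m, q), m ∧ p ∧ q)
Sort arguments:  m ∧ m ∧ r(m, p) ∧ r(t(m, q), m ∧ p ∧ q) ∧ s(m) ∧ t(m, p) ∧ t(s(m), m ∧ m ∧ p)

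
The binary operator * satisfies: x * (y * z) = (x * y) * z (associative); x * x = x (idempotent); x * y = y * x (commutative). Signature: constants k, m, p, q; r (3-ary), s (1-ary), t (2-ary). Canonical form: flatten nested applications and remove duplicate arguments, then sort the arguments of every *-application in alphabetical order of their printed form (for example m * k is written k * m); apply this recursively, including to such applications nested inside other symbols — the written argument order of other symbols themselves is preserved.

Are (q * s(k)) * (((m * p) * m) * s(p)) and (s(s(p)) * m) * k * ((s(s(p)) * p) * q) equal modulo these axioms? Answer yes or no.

Answer: no — m * p * q * s(k) * s(p) vs k * m * p * q * s(s(p))

Derivation:
Left:  (q * s(k)) * (((m * p) * m) * s(p))
  Un-nest:  q * s(k) * m * p * m * s(p)
  Drop duplicates:  drop duplicate m
  Sort:  m * p * q * s(k) * s(p)
Right:  (s(s(p)) * m) * k * ((s(s(p)) * p) * q)
  Flatten:  s(s(p)) * m * k * s(s(p)) * p * q
  Drop duplicates:  drop duplicate s(s(p))
  Sort arguments:  k * m * p * q * s(s(p))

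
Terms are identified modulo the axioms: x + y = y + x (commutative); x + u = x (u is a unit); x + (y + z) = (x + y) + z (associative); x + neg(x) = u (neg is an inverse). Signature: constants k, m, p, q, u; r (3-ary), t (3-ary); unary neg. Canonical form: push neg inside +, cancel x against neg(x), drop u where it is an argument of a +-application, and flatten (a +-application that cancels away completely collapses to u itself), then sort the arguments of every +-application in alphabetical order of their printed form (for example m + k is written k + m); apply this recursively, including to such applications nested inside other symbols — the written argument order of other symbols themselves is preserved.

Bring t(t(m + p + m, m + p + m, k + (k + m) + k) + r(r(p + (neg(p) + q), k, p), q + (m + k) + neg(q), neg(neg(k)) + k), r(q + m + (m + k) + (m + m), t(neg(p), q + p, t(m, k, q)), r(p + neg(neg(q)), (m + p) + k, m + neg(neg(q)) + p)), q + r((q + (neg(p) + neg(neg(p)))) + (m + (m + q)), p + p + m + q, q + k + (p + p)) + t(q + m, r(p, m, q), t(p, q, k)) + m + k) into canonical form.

Answer: t(r(r(q, k, p), k + m, k + k) + t(m + m + p, m + m + p, k + k + k + m), r(k + m + m + m + m + q, t(neg(p), p + q, t(m, k, q)), r(p + q, k + m + p, m + p + q)), k + m + q + r(m + m + q + q, m + p + p + q, k + p + p + q) + t(m + q, r(p, m, q), t(p, q, k)))

Derivation:
Descend into:  q + r((q + (neg(p) + neg(neg(p)))) + (m + (m + q)), p + p + m + q, q + k + (p + p)) + t(q + m, r(p, m, q), t(p, q, k)) + m + k
Push neg inside:  distribute neg over + and collapse double neg
Combine occurrences:  q + r(m + m + q + q, m + p + p + q, k + p + p + q) + t(m + q, r(p, m, q), t(p, q, k)) + m + k
Sort:  k + m + q + r(m + m + q + q, m + p + p + q, k + p + p + q) + t(m + q, r(p, m, q), t(p, q, k))
Put back:  t(r(r(q, k, p), k + m, k + k) + t(m + m + p, m + m + p, k + k + k + m), r(k + m + m + m + m + q, t(neg(p), p + q, t(m, k, q)), r(p + q, k + m + p, m + p + q)), k + m + q + r(m + m + q + q, m + p + p + q, k + p + p + q) + t(m + q, r(p, m, q), t(p, q, k)))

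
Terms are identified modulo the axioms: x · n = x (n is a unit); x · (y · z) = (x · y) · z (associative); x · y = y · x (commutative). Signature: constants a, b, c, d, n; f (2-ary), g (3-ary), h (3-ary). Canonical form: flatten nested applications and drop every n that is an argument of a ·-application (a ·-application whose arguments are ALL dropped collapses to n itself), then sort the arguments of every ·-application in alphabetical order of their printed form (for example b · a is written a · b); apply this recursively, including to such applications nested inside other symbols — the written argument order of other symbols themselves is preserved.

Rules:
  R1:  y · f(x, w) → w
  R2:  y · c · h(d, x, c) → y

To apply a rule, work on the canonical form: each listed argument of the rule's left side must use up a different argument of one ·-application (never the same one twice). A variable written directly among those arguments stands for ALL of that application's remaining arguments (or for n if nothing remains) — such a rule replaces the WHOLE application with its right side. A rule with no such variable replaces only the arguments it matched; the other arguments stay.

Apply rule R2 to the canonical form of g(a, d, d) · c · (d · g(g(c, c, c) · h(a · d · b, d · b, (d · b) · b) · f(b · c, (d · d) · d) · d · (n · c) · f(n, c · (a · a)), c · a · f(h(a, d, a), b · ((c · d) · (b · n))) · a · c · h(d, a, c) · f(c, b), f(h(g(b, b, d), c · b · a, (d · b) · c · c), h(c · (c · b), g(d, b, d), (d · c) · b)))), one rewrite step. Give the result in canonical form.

Answer: c · d · g(a, d, d) · g(c · d · f(b · c, d · d · d) · f(n, a · a · c) · g(c, c, c) · h(a · b · d, b · d, b · b · d), a · a · c · f(c, b) · f(h(a, d, a), b · b · c · d), f(h(g(b, b, d), a · b · c, b · c · c · d), h(b · c · c, g(d, b, d), b · c · d)))

Derivation:
Canonical form:  c · d · g(a, d, d) · g(c · d · f(b · c, d · d · d) · f(n, a · a · c) · g(c, c, c) · h(a · b · d, b · d, b · b · d), a · a · c · c · f(c, b) · f(h(a, d, a), b · b · c · d) · h(d, a, c), f(h(g(b, b, d), a · b · c, b · c · c · d), h(b · c · c, g(d, b, d), b · c · d)))
Apply R2:  consuming c, h(d, a, c);  x := a, y := a · a · c · f(c, b) · f(h(a, d, a), b · b · c · d)
Every leftover argument binds to the variable; the entire application is replaced.
Giving:  c · d · g(a, d, d) · g(c · d · f(b · c, d · d · d) · f(n, a · a · c) · g(c, c, c) · h(a · b · d, b · d, b · b · d), a · a · c · f(c, b) · f(h(a, d, a), b · b · c · d), f(h(g(b, b, d), a · b · c, b · c · c · d), h(b · c · c, g(d, b, d), b · c · d)))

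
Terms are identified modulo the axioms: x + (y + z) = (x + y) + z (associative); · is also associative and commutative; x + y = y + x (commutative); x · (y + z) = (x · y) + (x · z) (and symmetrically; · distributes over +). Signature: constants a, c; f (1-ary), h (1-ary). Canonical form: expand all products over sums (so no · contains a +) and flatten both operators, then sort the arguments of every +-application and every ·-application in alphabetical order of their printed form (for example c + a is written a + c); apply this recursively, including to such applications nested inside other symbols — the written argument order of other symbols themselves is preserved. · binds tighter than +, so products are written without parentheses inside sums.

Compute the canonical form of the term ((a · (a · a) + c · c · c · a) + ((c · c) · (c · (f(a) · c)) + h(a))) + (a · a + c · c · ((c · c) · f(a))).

Merge nested applications:  a · a · a + a · c · c · c + c · c · c · c · f(a) + h(a) + a · a + c · c · c · c · f(a)
Sort:  a · a + a · a · a + a · c · c · c + c · c · c · c · f(a) + c · c · c · c · f(a) + h(a)

Answer: a · a + a · a · a + a · c · c · c + c · c · c · c · f(a) + c · c · c · c · f(a) + h(a)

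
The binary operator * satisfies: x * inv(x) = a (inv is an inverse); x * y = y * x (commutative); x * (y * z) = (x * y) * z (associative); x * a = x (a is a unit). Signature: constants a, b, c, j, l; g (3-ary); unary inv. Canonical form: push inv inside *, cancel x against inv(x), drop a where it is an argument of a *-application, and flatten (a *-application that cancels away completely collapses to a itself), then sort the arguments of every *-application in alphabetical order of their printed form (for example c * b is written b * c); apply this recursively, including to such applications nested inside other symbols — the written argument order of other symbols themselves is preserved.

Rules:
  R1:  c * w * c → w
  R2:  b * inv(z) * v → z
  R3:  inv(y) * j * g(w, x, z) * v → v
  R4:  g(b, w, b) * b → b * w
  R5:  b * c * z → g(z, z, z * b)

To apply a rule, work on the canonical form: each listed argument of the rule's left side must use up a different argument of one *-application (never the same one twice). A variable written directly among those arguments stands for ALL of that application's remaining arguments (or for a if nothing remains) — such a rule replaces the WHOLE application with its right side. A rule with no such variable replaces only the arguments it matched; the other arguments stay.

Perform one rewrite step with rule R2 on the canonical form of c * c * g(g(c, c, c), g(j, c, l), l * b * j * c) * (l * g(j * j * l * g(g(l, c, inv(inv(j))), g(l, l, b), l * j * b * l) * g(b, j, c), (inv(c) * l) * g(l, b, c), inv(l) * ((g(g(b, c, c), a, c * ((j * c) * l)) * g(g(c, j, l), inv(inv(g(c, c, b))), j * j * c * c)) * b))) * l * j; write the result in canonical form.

Answer: c * c * g(g(b, j, c) * g(g(l, c, j), g(l, l, b), b * j * l * l) * j * j * l, g(l, b, c) * inv(c) * l, l) * g(g(c, c, c), g(j, c, l), b * c * j * l) * j * l * l

Derivation:
Canonical form:  c * c * g(g(b, j, c) * g(g(l, c, j), g(l, l, b), b * j * l * l) * j * j * l, g(l, b, c) * inv(c) * l, b * g(g(b, c, c), a, c * c * j * l) * g(g(c, j, l), g(c, c, b), c * c * j * j) * inv(l)) * g(g(c, c, c), g(j, c, l), b * c * j * l) * j * l * l
Apply R2:  consuming b, inv(l);  v := g(g(b, c, c), a, c * c * j * l) * g(g(c, j, l), g(c, c, b), c * c * j * j), z := l
The extension variable absorbs all remaining arguments, so the whole application is rewritten.
New term:  c * c * g(g(b, j, c) * g(g(l, c, j), g(l, l, b), b * j * l * l) * j * j * l, g(l, b, c) * inv(c) * l, l) * g(g(c, c, c), g(j, c, l), b * c * j * l) * j * l * l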